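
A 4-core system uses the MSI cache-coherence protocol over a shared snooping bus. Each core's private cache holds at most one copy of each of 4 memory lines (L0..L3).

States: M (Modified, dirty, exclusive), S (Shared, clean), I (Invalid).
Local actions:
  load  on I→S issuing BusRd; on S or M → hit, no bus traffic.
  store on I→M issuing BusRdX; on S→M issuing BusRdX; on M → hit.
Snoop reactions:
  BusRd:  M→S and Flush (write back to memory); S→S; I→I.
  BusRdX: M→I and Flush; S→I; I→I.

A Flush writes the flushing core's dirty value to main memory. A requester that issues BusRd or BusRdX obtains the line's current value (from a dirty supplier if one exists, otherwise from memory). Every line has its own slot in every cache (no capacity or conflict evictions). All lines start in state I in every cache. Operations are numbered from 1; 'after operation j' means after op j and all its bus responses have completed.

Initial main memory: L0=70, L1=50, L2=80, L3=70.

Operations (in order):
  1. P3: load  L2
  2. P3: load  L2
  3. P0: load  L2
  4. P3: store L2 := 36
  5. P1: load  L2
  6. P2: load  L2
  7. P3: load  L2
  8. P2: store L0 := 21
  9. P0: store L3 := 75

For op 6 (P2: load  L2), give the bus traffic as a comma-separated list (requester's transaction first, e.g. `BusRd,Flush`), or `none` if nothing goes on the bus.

bus = BusRd

1. P3: load  L2  bus=[BusRd]  L2: P0=I P1=I P2=I P3=S  mem[L2]=80
2. P3: load  L2  bus=[-]  L2: P0=I P1=I P2=I P3=S  mem[L2]=80
3. P0: load  L2  bus=[BusRd]  L2: P0=S P1=I P2=I P3=S  mem[L2]=80
4. P3: store L2 := 36  bus=[BusRdX]  L2: P0=I P1=I P2=I P3=M  mem[L2]=80
5. P1: load  L2  bus=[BusRd,Flush]  L2: P0=I P1=S P2=I P3=S  mem[L2]=36
6. P2: load  L2  bus=[BusRd]  L2: P0=I P1=S P2=S P3=S  mem[L2]=36
7. P3: load  L2  bus=[-]  L2: P0=I P1=S P2=S P3=S  mem[L2]=36
8. P2: store L0 := 21  bus=[BusRdX]  L0: P0=I P1=I P2=M P3=I  mem[L0]=70
9. P0: store L3 := 75  bus=[BusRdX]  L3: P0=M P1=I P2=I P3=I  mem[L3]=70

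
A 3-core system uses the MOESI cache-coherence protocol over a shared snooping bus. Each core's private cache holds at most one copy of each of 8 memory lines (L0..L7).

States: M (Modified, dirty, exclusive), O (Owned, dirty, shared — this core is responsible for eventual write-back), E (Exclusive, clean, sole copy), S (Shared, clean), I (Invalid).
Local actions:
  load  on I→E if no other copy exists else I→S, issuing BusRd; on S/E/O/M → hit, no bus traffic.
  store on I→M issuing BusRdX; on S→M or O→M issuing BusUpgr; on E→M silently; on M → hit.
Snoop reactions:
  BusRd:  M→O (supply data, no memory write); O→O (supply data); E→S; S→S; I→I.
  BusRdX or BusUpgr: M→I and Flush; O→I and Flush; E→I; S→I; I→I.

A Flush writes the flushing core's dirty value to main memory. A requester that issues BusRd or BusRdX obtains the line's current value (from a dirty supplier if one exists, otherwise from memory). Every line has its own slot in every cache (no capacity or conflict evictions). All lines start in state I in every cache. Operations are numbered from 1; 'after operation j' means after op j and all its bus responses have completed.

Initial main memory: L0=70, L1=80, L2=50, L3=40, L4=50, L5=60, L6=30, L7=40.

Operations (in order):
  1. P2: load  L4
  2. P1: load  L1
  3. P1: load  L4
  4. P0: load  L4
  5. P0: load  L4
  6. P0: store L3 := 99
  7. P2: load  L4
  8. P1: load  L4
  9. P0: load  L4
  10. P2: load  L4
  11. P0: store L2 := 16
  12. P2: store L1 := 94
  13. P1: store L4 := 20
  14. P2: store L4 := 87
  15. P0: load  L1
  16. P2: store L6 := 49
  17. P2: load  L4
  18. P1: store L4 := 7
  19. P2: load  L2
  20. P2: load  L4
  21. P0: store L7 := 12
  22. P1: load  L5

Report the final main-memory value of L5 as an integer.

memory[L5] = 60

  op1 P2: load  L4 → I/I/E on L4; bus BusRd; mem=50
  op2 P1: load  L1 → I/E/I on L1; bus BusRd; mem=80
  op3 P1: load  L4 → I/S/S on L4; bus BusRd; mem=50
  op4 P0: load  L4 → S/S/S on L4; bus BusRd; mem=50
  op5 P0: load  L4 → S/S/S on L4; bus (none); mem=50
  op6 P0: store L3 := 99 → M/I/I on L3; bus BusRdX; mem=40
  op7 P2: load  L4 → S/S/S on L4; bus (none); mem=50
  op8 P1: load  L4 → S/S/S on L4; bus (none); mem=50
  op9 P0: load  L4 → S/S/S on L4; bus (none); mem=50
  op10 P2: load  L4 → S/S/S on L4; bus (none); mem=50
  op11 P0: store L2 := 16 → M/I/I on L2; bus BusRdX; mem=50
  op12 P2: store L1 := 94 → I/I/M on L1; bus BusRdX; mem=80
  op13 P1: store L4 := 20 → I/M/I on L4; bus BusUpgr; mem=50
  op14 P2: store L4 := 87 → I/I/M on L4; bus BusRdX Flush; mem=20
  op15 P0: load  L1 → S/I/O on L1; bus BusRd; mem=80
  op16 P2: store L6 := 49 → I/I/M on L6; bus BusRdX; mem=30
  op17 P2: load  L4 → I/I/M on L4; bus (none); mem=20
  op18 P1: store L4 := 7 → I/M/I on L4; bus BusRdX Flush; mem=87
  op19 P2: load  L2 → O/I/S on L2; bus BusRd; mem=50
  op20 P2: load  L4 → I/O/S on L4; bus BusRd; mem=87
  op21 P0: store L7 := 12 → M/I/I on L7; bus BusRdX; mem=40
  op22 P1: load  L5 → I/E/I on L5; bus BusRd; mem=60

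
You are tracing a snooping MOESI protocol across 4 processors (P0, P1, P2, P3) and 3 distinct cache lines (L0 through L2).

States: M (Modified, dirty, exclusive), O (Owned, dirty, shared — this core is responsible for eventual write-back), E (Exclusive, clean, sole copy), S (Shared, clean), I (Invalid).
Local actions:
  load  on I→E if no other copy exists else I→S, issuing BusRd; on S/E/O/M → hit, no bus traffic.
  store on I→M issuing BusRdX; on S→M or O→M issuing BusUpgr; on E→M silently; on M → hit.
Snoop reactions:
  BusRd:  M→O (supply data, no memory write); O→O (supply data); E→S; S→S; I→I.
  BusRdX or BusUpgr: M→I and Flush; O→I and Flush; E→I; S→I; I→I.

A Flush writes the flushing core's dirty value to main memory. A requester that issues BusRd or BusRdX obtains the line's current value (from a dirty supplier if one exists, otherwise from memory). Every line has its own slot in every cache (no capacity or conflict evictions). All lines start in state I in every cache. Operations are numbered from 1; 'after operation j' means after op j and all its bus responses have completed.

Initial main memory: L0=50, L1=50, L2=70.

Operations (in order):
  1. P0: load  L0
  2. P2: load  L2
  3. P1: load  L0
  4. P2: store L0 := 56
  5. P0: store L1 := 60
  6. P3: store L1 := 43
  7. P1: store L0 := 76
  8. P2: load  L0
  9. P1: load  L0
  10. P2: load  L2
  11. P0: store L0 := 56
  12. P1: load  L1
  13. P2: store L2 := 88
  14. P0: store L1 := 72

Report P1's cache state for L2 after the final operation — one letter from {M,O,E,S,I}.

1. P0: load  L0  bus=[BusRd]  L0: P0=E P1=I P2=I P3=I  mem[L0]=50
2. P2: load  L2  bus=[BusRd]  L2: P0=I P1=I P2=E P3=I  mem[L2]=70
3. P1: load  L0  bus=[BusRd]  L0: P0=S P1=S P2=I P3=I  mem[L0]=50
4. P2: store L0 := 56  bus=[BusRdX]  L0: P0=I P1=I P2=M P3=I  mem[L0]=50
5. P0: store L1 := 60  bus=[BusRdX]  L1: P0=M P1=I P2=I P3=I  mem[L1]=50
6. P3: store L1 := 43  bus=[BusRdX,Flush]  L1: P0=I P1=I P2=I P3=M  mem[L1]=60
7. P1: store L0 := 76  bus=[BusRdX,Flush]  L0: P0=I P1=M P2=I P3=I  mem[L0]=56
8. P2: load  L0  bus=[BusRd]  L0: P0=I P1=O P2=S P3=I  mem[L0]=56
9. P1: load  L0  bus=[-]  L0: P0=I P1=O P2=S P3=I  mem[L0]=56
10. P2: load  L2  bus=[-]  L2: P0=I P1=I P2=E P3=I  mem[L2]=70
11. P0: store L0 := 56  bus=[BusRdX,Flush]  L0: P0=M P1=I P2=I P3=I  mem[L0]=76
12. P1: load  L1  bus=[BusRd]  L1: P0=I P1=S P2=I P3=O  mem[L1]=60
13. P2: store L2 := 88  bus=[-]  L2: P0=I P1=I P2=M P3=I  mem[L2]=70
14. P0: store L1 := 72  bus=[BusRdX,Flush]  L1: P0=M P1=I P2=I P3=I  mem[L1]=43

state = I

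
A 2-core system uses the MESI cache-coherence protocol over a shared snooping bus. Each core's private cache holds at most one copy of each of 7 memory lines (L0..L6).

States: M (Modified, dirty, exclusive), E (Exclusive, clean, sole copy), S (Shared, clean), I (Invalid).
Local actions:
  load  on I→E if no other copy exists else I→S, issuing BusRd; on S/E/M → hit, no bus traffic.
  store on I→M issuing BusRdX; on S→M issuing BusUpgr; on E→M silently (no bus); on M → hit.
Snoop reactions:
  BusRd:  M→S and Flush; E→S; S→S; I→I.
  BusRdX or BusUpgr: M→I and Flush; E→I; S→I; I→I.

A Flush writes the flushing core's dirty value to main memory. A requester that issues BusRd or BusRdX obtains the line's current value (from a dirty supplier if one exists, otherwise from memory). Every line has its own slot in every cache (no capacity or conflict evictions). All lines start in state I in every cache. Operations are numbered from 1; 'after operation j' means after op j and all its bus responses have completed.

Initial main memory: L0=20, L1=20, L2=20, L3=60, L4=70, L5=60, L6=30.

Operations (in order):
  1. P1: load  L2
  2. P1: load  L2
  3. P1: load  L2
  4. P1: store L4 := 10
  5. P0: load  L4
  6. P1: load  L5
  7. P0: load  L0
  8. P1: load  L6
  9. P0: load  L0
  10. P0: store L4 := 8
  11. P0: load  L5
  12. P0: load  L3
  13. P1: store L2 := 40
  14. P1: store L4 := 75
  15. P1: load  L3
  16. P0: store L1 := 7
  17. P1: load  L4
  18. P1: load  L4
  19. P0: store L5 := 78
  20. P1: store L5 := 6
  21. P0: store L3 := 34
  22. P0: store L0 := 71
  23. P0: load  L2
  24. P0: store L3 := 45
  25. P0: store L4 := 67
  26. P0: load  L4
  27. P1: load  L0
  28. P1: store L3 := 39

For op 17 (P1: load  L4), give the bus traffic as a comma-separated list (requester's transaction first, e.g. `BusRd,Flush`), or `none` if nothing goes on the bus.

1. P1: load  L2  bus=[BusRd]  L2: P0=I P1=E  mem[L2]=20
2. P1: load  L2  bus=[-]  L2: P0=I P1=E  mem[L2]=20
3. P1: load  L2  bus=[-]  L2: P0=I P1=E  mem[L2]=20
4. P1: store L4 := 10  bus=[BusRdX]  L4: P0=I P1=M  mem[L4]=70
5. P0: load  L4  bus=[BusRd,Flush]  L4: P0=S P1=S  mem[L4]=10
6. P1: load  L5  bus=[BusRd]  L5: P0=I P1=E  mem[L5]=60
7. P0: load  L0  bus=[BusRd]  L0: P0=E P1=I  mem[L0]=20
8. P1: load  L6  bus=[BusRd]  L6: P0=I P1=E  mem[L6]=30
9. P0: load  L0  bus=[-]  L0: P0=E P1=I  mem[L0]=20
10. P0: store L4 := 8  bus=[BusUpgr]  L4: P0=M P1=I  mem[L4]=10
11. P0: load  L5  bus=[BusRd]  L5: P0=S P1=S  mem[L5]=60
12. P0: load  L3  bus=[BusRd]  L3: P0=E P1=I  mem[L3]=60
13. P1: store L2 := 40  bus=[-]  L2: P0=I P1=M  mem[L2]=20
14. P1: store L4 := 75  bus=[BusRdX,Flush]  L4: P0=I P1=M  mem[L4]=8
15. P1: load  L3  bus=[BusRd]  L3: P0=S P1=S  mem[L3]=60
16. P0: store L1 := 7  bus=[BusRdX]  L1: P0=M P1=I  mem[L1]=20
17. P1: load  L4  bus=[-]  L4: P0=I P1=M  mem[L4]=8
18. P1: load  L4  bus=[-]  L4: P0=I P1=M  mem[L4]=8
19. P0: store L5 := 78  bus=[BusUpgr]  L5: P0=M P1=I  mem[L5]=60
20. P1: store L5 := 6  bus=[BusRdX,Flush]  L5: P0=I P1=M  mem[L5]=78
21. P0: store L3 := 34  bus=[BusUpgr]  L3: P0=M P1=I  mem[L3]=60
22. P0: store L0 := 71  bus=[-]  L0: P0=M P1=I  mem[L0]=20
23. P0: load  L2  bus=[BusRd,Flush]  L2: P0=S P1=S  mem[L2]=40
24. P0: store L3 := 45  bus=[-]  L3: P0=M P1=I  mem[L3]=60
25. P0: store L4 := 67  bus=[BusRdX,Flush]  L4: P0=M P1=I  mem[L4]=75
26. P0: load  L4  bus=[-]  L4: P0=M P1=I  mem[L4]=75
27. P1: load  L0  bus=[BusRd,Flush]  L0: P0=S P1=S  mem[L0]=71
28. P1: store L3 := 39  bus=[BusRdX,Flush]  L3: P0=I P1=M  mem[L3]=45

bus = none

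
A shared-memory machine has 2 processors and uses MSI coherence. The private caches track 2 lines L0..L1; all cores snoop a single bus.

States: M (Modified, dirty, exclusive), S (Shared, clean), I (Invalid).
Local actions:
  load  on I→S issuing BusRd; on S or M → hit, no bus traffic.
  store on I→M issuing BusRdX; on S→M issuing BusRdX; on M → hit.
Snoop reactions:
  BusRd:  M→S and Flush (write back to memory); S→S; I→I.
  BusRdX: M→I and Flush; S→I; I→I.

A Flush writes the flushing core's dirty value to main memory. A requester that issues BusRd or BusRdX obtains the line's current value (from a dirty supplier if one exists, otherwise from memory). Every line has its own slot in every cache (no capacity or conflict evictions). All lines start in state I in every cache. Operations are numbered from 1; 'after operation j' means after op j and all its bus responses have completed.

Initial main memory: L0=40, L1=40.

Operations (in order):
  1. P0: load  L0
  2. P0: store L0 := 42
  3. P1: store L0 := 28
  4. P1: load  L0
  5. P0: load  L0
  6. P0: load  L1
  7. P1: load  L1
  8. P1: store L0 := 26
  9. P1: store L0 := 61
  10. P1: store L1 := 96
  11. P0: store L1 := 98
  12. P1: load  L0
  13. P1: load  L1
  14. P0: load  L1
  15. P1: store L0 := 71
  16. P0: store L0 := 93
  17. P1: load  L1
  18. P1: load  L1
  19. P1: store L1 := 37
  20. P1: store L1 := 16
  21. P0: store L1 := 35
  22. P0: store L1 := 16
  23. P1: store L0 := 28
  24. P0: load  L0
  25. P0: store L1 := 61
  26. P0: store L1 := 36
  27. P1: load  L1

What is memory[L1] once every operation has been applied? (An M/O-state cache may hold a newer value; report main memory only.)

[1] P0: load  L0 | P0:S(40), P1:I | bus: BusRd
[2] P0: store L0 := 42 | P0:M(42), P1:I | bus: BusRdX
[3] P1: store L0 := 28 | P0:I, P1:M(28) | bus: BusRdX,Flush
[4] P1: load  L0 | P0:I, P1:M(28) | bus: none
[5] P0: load  L0 | P0:S(28), P1:S(28) | bus: BusRd,Flush
[6] P0: load  L1 | P0:S(40), P1:I | bus: BusRd
[7] P1: load  L1 | P0:S(40), P1:S(40) | bus: BusRd
[8] P1: store L0 := 26 | P0:I, P1:M(26) | bus: BusRdX
[9] P1: store L0 := 61 | P0:I, P1:M(61) | bus: none
[10] P1: store L1 := 96 | P0:I, P1:M(96) | bus: BusRdX
[11] P0: store L1 := 98 | P0:M(98), P1:I | bus: BusRdX,Flush
[12] P1: load  L0 | P0:I, P1:M(61) | bus: none
[13] P1: load  L1 | P0:S(98), P1:S(98) | bus: BusRd,Flush
[14] P0: load  L1 | P0:S(98), P1:S(98) | bus: none
[15] P1: store L0 := 71 | P0:I, P1:M(71) | bus: none
[16] P0: store L0 := 93 | P0:M(93), P1:I | bus: BusRdX,Flush
[17] P1: load  L1 | P0:S(98), P1:S(98) | bus: none
[18] P1: load  L1 | P0:S(98), P1:S(98) | bus: none
[19] P1: store L1 := 37 | P0:I, P1:M(37) | bus: BusRdX
[20] P1: store L1 := 16 | P0:I, P1:M(16) | bus: none
[21] P0: store L1 := 35 | P0:M(35), P1:I | bus: BusRdX,Flush
[22] P0: store L1 := 16 | P0:M(16), P1:I | bus: none
[23] P1: store L0 := 28 | P0:I, P1:M(28) | bus: BusRdX,Flush
[24] P0: load  L0 | P0:S(28), P1:S(28) | bus: BusRd,Flush
[25] P0: store L1 := 61 | P0:M(61), P1:I | bus: none
[26] P0: store L1 := 36 | P0:M(36), P1:I | bus: none
[27] P1: load  L1 | P0:S(36), P1:S(36) | bus: BusRd,Flush

memory[L1] = 36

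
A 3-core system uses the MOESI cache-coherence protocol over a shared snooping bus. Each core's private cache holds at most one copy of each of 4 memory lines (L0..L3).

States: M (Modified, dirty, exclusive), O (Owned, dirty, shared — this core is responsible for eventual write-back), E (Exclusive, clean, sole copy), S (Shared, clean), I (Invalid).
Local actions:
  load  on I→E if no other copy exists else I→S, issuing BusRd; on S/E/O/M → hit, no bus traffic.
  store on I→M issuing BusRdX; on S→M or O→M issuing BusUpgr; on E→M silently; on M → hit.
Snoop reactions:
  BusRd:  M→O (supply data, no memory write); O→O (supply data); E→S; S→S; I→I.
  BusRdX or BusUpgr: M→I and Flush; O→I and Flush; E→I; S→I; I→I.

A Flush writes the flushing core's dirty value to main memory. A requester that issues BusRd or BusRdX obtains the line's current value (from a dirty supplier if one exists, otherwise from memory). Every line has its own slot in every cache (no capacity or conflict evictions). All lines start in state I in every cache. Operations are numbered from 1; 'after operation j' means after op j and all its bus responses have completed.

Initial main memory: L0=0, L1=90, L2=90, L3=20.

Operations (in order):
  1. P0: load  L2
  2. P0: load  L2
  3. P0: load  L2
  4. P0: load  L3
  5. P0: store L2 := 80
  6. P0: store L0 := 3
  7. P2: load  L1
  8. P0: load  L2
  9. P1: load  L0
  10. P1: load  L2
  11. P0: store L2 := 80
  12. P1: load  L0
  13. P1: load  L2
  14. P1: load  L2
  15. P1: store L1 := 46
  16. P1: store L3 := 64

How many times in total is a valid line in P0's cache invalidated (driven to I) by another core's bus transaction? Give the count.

[1] P0: load  L2 | P0:E(90), P1:I, P2:I | bus: BusRd
[2] P0: load  L2 | P0:E(90), P1:I, P2:I | bus: none
[3] P0: load  L2 | P0:E(90), P1:I, P2:I | bus: none
[4] P0: load  L3 | P0:E(20), P1:I, P2:I | bus: BusRd
[5] P0: store L2 := 80 | P0:M(80), P1:I, P2:I | bus: none
[6] P0: store L0 := 3 | P0:M(3), P1:I, P2:I | bus: BusRdX
[7] P2: load  L1 | P0:I, P1:I, P2:E(90) | bus: BusRd
[8] P0: load  L2 | P0:M(80), P1:I, P2:I | bus: none
[9] P1: load  L0 | P0:O(3), P1:S(3), P2:I | bus: BusRd
[10] P1: load  L2 | P0:O(80), P1:S(80), P2:I | bus: BusRd
[11] P0: store L2 := 80 | P0:M(80), P1:I, P2:I | bus: BusUpgr
[12] P1: load  L0 | P0:O(3), P1:S(3), P2:I | bus: none
[13] P1: load  L2 | P0:O(80), P1:S(80), P2:I | bus: BusRd
[14] P1: load  L2 | P0:O(80), P1:S(80), P2:I | bus: none
[15] P1: store L1 := 46 | P0:I, P1:M(46), P2:I | bus: BusRdX
[16] P1: store L3 := 64 | P0:I, P1:M(64), P2:I | bus: BusRdX

invalidations = 1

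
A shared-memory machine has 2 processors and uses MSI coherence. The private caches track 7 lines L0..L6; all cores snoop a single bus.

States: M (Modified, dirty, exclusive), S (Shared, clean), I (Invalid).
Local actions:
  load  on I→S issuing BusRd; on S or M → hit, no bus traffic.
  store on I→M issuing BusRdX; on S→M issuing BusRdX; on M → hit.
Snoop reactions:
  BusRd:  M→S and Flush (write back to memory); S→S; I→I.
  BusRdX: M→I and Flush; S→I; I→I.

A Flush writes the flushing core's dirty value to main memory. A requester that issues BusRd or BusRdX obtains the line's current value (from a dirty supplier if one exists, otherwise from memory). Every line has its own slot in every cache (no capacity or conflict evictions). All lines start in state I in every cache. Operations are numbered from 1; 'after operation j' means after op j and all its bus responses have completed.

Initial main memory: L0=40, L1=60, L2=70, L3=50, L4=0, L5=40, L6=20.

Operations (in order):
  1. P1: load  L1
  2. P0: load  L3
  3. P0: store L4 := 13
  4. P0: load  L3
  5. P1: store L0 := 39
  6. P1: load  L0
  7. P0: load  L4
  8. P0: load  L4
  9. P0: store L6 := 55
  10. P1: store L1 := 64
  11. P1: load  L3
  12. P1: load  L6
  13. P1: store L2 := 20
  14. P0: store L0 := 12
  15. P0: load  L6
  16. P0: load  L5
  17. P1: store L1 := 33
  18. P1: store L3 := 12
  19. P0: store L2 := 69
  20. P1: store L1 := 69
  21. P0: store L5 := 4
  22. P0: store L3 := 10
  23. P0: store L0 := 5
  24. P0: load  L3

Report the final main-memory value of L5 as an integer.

memory[L5] = 40

1. P1: load  L1  bus=[BusRd]  L1: P0=I P1=S  mem[L1]=60
2. P0: load  L3  bus=[BusRd]  L3: P0=S P1=I  mem[L3]=50
3. P0: store L4 := 13  bus=[BusRdX]  L4: P0=M P1=I  mem[L4]=0
4. P0: load  L3  bus=[-]  L3: P0=S P1=I  mem[L3]=50
5. P1: store L0 := 39  bus=[BusRdX]  L0: P0=I P1=M  mem[L0]=40
6. P1: load  L0  bus=[-]  L0: P0=I P1=M  mem[L0]=40
7. P0: load  L4  bus=[-]  L4: P0=M P1=I  mem[L4]=0
8. P0: load  L4  bus=[-]  L4: P0=M P1=I  mem[L4]=0
9. P0: store L6 := 55  bus=[BusRdX]  L6: P0=M P1=I  mem[L6]=20
10. P1: store L1 := 64  bus=[BusRdX]  L1: P0=I P1=M  mem[L1]=60
11. P1: load  L3  bus=[BusRd]  L3: P0=S P1=S  mem[L3]=50
12. P1: load  L6  bus=[BusRd,Flush]  L6: P0=S P1=S  mem[L6]=55
13. P1: store L2 := 20  bus=[BusRdX]  L2: P0=I P1=M  mem[L2]=70
14. P0: store L0 := 12  bus=[BusRdX,Flush]  L0: P0=M P1=I  mem[L0]=39
15. P0: load  L6  bus=[-]  L6: P0=S P1=S  mem[L6]=55
16. P0: load  L5  bus=[BusRd]  L5: P0=S P1=I  mem[L5]=40
17. P1: store L1 := 33  bus=[-]  L1: P0=I P1=M  mem[L1]=60
18. P1: store L3 := 12  bus=[BusRdX]  L3: P0=I P1=M  mem[L3]=50
19. P0: store L2 := 69  bus=[BusRdX,Flush]  L2: P0=M P1=I  mem[L2]=20
20. P1: store L1 := 69  bus=[-]  L1: P0=I P1=M  mem[L1]=60
21. P0: store L5 := 4  bus=[BusRdX]  L5: P0=M P1=I  mem[L5]=40
22. P0: store L3 := 10  bus=[BusRdX,Flush]  L3: P0=M P1=I  mem[L3]=12
23. P0: store L0 := 5  bus=[-]  L0: P0=M P1=I  mem[L0]=39
24. P0: load  L3  bus=[-]  L3: P0=M P1=I  mem[L3]=12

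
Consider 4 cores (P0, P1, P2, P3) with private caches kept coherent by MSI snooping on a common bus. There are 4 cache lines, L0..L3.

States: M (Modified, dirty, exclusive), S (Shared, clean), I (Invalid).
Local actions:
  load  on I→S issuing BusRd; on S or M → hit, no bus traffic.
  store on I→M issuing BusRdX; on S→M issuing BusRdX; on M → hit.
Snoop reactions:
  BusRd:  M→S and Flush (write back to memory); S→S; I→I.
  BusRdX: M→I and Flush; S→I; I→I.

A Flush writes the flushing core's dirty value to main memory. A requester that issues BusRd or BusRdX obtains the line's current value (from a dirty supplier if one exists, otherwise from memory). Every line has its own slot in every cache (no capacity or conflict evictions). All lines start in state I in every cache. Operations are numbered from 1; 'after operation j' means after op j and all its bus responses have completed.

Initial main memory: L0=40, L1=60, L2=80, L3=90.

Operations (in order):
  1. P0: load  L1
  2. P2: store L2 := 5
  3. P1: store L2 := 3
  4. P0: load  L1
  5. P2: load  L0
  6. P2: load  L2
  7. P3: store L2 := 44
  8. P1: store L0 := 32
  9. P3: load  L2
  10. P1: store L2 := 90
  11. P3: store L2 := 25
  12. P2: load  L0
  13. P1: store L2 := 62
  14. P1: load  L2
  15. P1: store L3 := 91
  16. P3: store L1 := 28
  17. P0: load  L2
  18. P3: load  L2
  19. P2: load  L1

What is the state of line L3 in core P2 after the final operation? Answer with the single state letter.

state = I

step 1: P0: load  L1  ⟶  SIII  (L1)  txn=BusRd  M[L1]=60
step 2: P2: store L2 := 5  ⟶  IIMI  (L2)  txn=BusRdX  M[L2]=80
step 3: P1: store L2 := 3  ⟶  IMII  (L2)  txn=BusRdX+Flush  M[L2]=5
step 4: P0: load  L1  ⟶  SIII  (L1)  txn=∅  M[L1]=60
step 5: P2: load  L0  ⟶  IISI  (L0)  txn=BusRd  M[L0]=40
step 6: P2: load  L2  ⟶  ISSI  (L2)  txn=BusRd+Flush  M[L2]=3
step 7: P3: store L2 := 44  ⟶  IIIM  (L2)  txn=BusRdX  M[L2]=3
step 8: P1: store L0 := 32  ⟶  IMII  (L0)  txn=BusRdX  M[L0]=40
step 9: P3: load  L2  ⟶  IIIM  (L2)  txn=∅  M[L2]=3
step 10: P1: store L2 := 90  ⟶  IMII  (L2)  txn=BusRdX+Flush  M[L2]=44
step 11: P3: store L2 := 25  ⟶  IIIM  (L2)  txn=BusRdX+Flush  M[L2]=90
step 12: P2: load  L0  ⟶  ISSI  (L0)  txn=BusRd+Flush  M[L0]=32
step 13: P1: store L2 := 62  ⟶  IMII  (L2)  txn=BusRdX+Flush  M[L2]=25
step 14: P1: load  L2  ⟶  IMII  (L2)  txn=∅  M[L2]=25
step 15: P1: store L3 := 91  ⟶  IMII  (L3)  txn=BusRdX  M[L3]=90
step 16: P3: store L1 := 28  ⟶  IIIM  (L1)  txn=BusRdX  M[L1]=60
step 17: P0: load  L2  ⟶  SSII  (L2)  txn=BusRd+Flush  M[L2]=62
step 18: P3: load  L2  ⟶  SSIS  (L2)  txn=BusRd  M[L2]=62
step 19: P2: load  L1  ⟶  IISS  (L1)  txn=BusRd+Flush  M[L1]=28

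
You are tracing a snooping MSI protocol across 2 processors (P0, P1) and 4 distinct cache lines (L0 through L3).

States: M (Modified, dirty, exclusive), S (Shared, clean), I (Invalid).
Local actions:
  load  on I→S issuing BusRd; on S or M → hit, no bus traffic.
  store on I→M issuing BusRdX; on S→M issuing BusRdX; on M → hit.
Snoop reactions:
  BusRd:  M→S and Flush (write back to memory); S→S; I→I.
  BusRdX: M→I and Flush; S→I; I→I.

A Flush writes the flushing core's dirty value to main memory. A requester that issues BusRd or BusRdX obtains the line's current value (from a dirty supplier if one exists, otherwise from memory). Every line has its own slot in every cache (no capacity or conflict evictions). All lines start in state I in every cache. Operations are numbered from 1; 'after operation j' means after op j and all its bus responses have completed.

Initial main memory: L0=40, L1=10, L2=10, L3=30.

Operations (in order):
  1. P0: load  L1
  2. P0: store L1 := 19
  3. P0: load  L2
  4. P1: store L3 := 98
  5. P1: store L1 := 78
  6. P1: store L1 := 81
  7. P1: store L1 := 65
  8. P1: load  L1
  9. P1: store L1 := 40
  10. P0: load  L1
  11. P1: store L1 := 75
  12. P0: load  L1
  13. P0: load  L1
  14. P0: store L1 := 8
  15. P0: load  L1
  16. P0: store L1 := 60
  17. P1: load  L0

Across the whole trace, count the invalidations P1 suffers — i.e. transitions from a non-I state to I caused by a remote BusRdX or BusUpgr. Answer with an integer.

invalidations = 1

step 1: P0: load  L1  ⟶  SI  (L1)  txn=BusRd  M[L1]=10
step 2: P0: store L1 := 19  ⟶  MI  (L1)  txn=BusRdX  M[L1]=10
step 3: P0: load  L2  ⟶  SI  (L2)  txn=BusRd  M[L2]=10
step 4: P1: store L3 := 98  ⟶  IM  (L3)  txn=BusRdX  M[L3]=30
step 5: P1: store L1 := 78  ⟶  IM  (L1)  txn=BusRdX+Flush  M[L1]=19
step 6: P1: store L1 := 81  ⟶  IM  (L1)  txn=∅  M[L1]=19
step 7: P1: store L1 := 65  ⟶  IM  (L1)  txn=∅  M[L1]=19
step 8: P1: load  L1  ⟶  IM  (L1)  txn=∅  M[L1]=19
step 9: P1: store L1 := 40  ⟶  IM  (L1)  txn=∅  M[L1]=19
step 10: P0: load  L1  ⟶  SS  (L1)  txn=BusRd+Flush  M[L1]=40
step 11: P1: store L1 := 75  ⟶  IM  (L1)  txn=BusRdX  M[L1]=40
step 12: P0: load  L1  ⟶  SS  (L1)  txn=BusRd+Flush  M[L1]=75
step 13: P0: load  L1  ⟶  SS  (L1)  txn=∅  M[L1]=75
step 14: P0: store L1 := 8  ⟶  MI  (L1)  txn=BusRdX  M[L1]=75
step 15: P0: load  L1  ⟶  MI  (L1)  txn=∅  M[L1]=75
step 16: P0: store L1 := 60  ⟶  MI  (L1)  txn=∅  M[L1]=75
step 17: P1: load  L0  ⟶  IS  (L0)  txn=BusRd  M[L0]=40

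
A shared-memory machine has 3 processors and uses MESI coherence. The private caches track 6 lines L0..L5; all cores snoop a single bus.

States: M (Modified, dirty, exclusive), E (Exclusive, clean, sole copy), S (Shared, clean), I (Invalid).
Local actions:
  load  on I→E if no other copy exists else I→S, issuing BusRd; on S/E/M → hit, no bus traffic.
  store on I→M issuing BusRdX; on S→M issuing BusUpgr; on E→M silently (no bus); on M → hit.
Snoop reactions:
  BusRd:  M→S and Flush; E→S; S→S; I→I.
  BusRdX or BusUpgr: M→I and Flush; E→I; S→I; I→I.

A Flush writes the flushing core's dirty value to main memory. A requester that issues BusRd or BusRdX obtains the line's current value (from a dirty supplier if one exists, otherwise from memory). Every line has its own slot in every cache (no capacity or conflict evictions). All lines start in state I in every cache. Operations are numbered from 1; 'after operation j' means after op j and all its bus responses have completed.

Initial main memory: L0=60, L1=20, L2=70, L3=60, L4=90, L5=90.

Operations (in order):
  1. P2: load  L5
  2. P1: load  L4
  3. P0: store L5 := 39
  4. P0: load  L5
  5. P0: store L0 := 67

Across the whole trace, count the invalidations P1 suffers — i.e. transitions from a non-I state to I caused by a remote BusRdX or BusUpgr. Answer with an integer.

invalidations = 0

  op1 P2: load  L5 → I/I/E on L5; bus BusRd; mem=90
  op2 P1: load  L4 → I/E/I on L4; bus BusRd; mem=90
  op3 P0: store L5 := 39 → M/I/I on L5; bus BusRdX; mem=90
  op4 P0: load  L5 → M/I/I on L5; bus (none); mem=90
  op5 P0: store L0 := 67 → M/I/I on L0; bus BusRdX; mem=60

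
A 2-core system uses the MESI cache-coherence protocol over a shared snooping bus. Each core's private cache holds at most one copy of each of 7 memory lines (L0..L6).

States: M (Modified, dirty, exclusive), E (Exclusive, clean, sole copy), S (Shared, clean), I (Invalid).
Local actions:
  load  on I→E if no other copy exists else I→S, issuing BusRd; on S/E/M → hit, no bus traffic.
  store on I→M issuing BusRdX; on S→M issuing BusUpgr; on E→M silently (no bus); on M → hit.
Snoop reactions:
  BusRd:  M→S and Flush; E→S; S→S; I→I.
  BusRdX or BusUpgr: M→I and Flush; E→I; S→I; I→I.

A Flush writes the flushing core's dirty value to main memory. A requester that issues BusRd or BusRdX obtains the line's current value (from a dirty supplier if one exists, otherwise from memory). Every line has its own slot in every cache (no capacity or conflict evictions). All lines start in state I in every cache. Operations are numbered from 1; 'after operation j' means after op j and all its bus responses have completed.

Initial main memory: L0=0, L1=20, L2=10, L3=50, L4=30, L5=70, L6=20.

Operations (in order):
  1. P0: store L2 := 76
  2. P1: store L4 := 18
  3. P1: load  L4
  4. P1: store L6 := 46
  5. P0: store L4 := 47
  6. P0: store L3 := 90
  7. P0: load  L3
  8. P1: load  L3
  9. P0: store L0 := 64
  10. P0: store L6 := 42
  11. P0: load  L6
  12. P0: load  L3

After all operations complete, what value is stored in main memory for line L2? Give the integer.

[1] P0: store L2 := 76 | P0:M(76), P1:I | bus: BusRdX
[2] P1: store L4 := 18 | P0:I, P1:M(18) | bus: BusRdX
[3] P1: load  L4 | P0:I, P1:M(18) | bus: none
[4] P1: store L6 := 46 | P0:I, P1:M(46) | bus: BusRdX
[5] P0: store L4 := 47 | P0:M(47), P1:I | bus: BusRdX,Flush
[6] P0: store L3 := 90 | P0:M(90), P1:I | bus: BusRdX
[7] P0: load  L3 | P0:M(90), P1:I | bus: none
[8] P1: load  L3 | P0:S(90), P1:S(90) | bus: BusRd,Flush
[9] P0: store L0 := 64 | P0:M(64), P1:I | bus: BusRdX
[10] P0: store L6 := 42 | P0:M(42), P1:I | bus: BusRdX,Flush
[11] P0: load  L6 | P0:M(42), P1:I | bus: none
[12] P0: load  L3 | P0:S(90), P1:S(90) | bus: none

memory[L2] = 10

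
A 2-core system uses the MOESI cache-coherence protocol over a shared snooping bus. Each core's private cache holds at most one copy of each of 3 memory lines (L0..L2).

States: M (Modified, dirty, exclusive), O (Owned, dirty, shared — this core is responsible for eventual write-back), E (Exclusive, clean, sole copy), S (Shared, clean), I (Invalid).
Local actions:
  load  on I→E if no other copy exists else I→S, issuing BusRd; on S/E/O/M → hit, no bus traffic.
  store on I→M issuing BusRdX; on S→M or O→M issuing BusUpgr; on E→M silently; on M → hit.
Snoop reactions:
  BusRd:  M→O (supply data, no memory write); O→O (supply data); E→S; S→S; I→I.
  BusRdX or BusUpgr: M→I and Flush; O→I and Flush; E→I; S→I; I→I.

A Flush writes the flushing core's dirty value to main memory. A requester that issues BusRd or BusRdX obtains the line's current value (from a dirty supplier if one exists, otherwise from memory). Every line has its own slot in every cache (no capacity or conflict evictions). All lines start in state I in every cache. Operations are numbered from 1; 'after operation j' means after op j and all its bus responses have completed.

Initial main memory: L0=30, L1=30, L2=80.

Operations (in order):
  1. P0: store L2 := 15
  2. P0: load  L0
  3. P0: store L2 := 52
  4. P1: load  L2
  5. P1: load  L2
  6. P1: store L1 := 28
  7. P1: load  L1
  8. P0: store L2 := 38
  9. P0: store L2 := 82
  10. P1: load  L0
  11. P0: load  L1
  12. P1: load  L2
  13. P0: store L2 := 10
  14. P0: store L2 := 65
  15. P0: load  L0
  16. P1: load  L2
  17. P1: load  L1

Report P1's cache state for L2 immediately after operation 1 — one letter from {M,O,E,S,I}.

  op1 P0: store L2 := 15 → M/I on L2; bus BusRdX; mem=80
  op2 P0: load  L0 → E/I on L0; bus BusRd; mem=30
  op3 P0: store L2 := 52 → M/I on L2; bus (none); mem=80
  op4 P1: load  L2 → O/S on L2; bus BusRd; mem=80
  op5 P1: load  L2 → O/S on L2; bus (none); mem=80
  op6 P1: store L1 := 28 → I/M on L1; bus BusRdX; mem=30
  op7 P1: load  L1 → I/M on L1; bus (none); mem=30
  op8 P0: store L2 := 38 → M/I on L2; bus BusUpgr; mem=80
  op9 P0: store L2 := 82 → M/I on L2; bus (none); mem=80
  op10 P1: load  L0 → S/S on L0; bus BusRd; mem=30
  op11 P0: load  L1 → S/O on L1; bus BusRd; mem=30
  op12 P1: load  L2 → O/S on L2; bus BusRd; mem=80
  op13 P0: store L2 := 10 → M/I on L2; bus BusUpgr; mem=80
  op14 P0: store L2 := 65 → M/I on L2; bus (none); mem=80
  op15 P0: load  L0 → S/S on L0; bus (none); mem=30
  op16 P1: load  L2 → O/S on L2; bus BusRd; mem=80
  op17 P1: load  L1 → S/O on L1; bus (none); mem=30

state = I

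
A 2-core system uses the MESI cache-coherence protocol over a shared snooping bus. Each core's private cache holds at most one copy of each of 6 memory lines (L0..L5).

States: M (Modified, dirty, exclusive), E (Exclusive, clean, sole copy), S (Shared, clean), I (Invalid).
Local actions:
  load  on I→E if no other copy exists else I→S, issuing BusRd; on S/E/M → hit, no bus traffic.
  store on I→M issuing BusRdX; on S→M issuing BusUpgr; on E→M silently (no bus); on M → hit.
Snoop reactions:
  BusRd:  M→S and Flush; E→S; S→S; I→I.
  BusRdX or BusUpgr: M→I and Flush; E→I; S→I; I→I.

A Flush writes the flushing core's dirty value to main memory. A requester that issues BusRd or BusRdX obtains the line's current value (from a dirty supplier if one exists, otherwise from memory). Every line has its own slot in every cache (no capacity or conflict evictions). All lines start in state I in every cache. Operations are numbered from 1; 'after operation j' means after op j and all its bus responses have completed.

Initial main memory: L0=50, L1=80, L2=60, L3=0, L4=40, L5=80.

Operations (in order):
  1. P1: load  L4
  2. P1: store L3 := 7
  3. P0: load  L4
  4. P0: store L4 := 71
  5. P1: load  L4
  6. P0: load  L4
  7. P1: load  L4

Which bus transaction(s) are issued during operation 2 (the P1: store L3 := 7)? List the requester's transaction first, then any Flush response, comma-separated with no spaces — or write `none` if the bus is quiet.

  op1 P1: load  L4 → I/E on L4; bus BusRd; mem=40
  op2 P1: store L3 := 7 → I/M on L3; bus BusRdX; mem=0
  op3 P0: load  L4 → S/S on L4; bus BusRd; mem=40
  op4 P0: store L4 := 71 → M/I on L4; bus BusUpgr; mem=40
  op5 P1: load  L4 → S/S on L4; bus BusRd Flush; mem=71
  op6 P0: load  L4 → S/S on L4; bus (none); mem=71
  op7 P1: load  L4 → S/S on L4; bus (none); mem=71

bus = BusRdX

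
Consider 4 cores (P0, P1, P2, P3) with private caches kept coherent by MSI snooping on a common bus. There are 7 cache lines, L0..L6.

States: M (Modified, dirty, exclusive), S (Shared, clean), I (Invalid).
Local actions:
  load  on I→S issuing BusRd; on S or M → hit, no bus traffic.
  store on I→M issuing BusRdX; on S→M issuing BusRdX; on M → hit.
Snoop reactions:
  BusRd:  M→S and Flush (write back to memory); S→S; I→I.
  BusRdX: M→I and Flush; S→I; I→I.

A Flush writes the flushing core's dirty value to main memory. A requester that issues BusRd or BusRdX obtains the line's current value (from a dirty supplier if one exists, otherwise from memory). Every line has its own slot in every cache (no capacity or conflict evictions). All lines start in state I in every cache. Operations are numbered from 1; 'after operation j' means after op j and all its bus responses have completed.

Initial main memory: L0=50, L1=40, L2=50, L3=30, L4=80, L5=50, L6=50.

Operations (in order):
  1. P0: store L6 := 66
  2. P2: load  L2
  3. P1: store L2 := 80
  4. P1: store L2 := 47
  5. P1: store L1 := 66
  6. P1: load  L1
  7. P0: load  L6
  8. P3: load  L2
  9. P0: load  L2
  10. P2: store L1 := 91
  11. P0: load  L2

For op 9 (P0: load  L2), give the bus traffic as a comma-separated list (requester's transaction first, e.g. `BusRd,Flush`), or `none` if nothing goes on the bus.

bus = BusRd

[1] P0: store L6 := 66 | P0:M(66), P1:I, P2:I, P3:I | bus: BusRdX
[2] P2: load  L2 | P0:I, P1:I, P2:S(50), P3:I | bus: BusRd
[3] P1: store L2 := 80 | P0:I, P1:M(80), P2:I, P3:I | bus: BusRdX
[4] P1: store L2 := 47 | P0:I, P1:M(47), P2:I, P3:I | bus: none
[5] P1: store L1 := 66 | P0:I, P1:M(66), P2:I, P3:I | bus: BusRdX
[6] P1: load  L1 | P0:I, P1:M(66), P2:I, P3:I | bus: none
[7] P0: load  L6 | P0:M(66), P1:I, P2:I, P3:I | bus: none
[8] P3: load  L2 | P0:I, P1:S(47), P2:I, P3:S(47) | bus: BusRd,Flush
[9] P0: load  L2 | P0:S(47), P1:S(47), P2:I, P3:S(47) | bus: BusRd
[10] P2: store L1 := 91 | P0:I, P1:I, P2:M(91), P3:I | bus: BusRdX,Flush
[11] P0: load  L2 | P0:S(47), P1:S(47), P2:I, P3:S(47) | bus: none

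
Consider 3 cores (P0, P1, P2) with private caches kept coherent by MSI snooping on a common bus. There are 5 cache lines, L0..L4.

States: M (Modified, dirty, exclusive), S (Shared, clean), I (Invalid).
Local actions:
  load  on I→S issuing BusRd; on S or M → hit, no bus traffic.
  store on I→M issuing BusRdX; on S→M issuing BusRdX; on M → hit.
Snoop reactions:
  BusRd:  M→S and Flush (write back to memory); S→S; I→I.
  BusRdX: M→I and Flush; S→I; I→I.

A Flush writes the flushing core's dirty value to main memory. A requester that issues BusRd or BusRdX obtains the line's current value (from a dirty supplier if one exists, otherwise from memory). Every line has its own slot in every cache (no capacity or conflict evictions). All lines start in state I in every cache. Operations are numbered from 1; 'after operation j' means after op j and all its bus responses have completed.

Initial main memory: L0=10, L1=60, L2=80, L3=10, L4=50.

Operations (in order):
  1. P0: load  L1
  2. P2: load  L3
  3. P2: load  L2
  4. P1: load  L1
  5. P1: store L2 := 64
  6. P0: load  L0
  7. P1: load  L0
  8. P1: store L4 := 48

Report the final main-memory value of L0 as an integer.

  op1 P0: load  L1 → S/I/I on L1; bus BusRd; mem=60
  op2 P2: load  L3 → I/I/S on L3; bus BusRd; mem=10
  op3 P2: load  L2 → I/I/S on L2; bus BusRd; mem=80
  op4 P1: load  L1 → S/S/I on L1; bus BusRd; mem=60
  op5 P1: store L2 := 64 → I/M/I on L2; bus BusRdX; mem=80
  op6 P0: load  L0 → S/I/I on L0; bus BusRd; mem=10
  op7 P1: load  L0 → S/S/I on L0; bus BusRd; mem=10
  op8 P1: store L4 := 48 → I/M/I on L4; bus BusRdX; mem=50

memory[L0] = 10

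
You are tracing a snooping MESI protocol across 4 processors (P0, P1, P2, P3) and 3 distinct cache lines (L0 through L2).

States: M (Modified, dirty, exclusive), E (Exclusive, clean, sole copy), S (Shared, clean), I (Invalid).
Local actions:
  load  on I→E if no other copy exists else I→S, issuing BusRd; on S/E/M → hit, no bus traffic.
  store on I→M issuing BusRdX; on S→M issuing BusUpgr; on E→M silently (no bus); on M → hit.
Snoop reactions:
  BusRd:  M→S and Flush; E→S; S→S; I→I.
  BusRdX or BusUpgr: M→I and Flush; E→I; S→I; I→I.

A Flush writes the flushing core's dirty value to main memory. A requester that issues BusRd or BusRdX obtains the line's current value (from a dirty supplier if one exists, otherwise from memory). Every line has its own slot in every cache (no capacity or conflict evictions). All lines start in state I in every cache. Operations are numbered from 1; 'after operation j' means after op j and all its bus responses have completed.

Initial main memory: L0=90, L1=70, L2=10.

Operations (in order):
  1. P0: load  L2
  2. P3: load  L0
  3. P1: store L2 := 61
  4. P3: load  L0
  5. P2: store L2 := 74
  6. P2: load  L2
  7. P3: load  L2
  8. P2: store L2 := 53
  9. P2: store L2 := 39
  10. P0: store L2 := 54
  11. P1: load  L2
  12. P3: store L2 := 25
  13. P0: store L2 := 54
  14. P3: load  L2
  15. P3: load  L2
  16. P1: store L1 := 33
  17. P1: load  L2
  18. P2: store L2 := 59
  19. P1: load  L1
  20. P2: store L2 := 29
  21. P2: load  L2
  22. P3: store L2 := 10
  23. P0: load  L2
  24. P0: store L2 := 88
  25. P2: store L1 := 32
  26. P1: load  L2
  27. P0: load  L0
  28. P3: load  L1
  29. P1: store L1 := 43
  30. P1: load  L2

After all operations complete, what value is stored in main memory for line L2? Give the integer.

1. P0: load  L2  bus=[BusRd]  L2: P0=E P1=I P2=I P3=I  mem[L2]=10
2. P3: load  L0  bus=[BusRd]  L0: P0=I P1=I P2=I P3=E  mem[L0]=90
3. P1: store L2 := 61  bus=[BusRdX]  L2: P0=I P1=M P2=I P3=I  mem[L2]=10
4. P3: load  L0  bus=[-]  L0: P0=I P1=I P2=I P3=E  mem[L0]=90
5. P2: store L2 := 74  bus=[BusRdX,Flush]  L2: P0=I P1=I P2=M P3=I  mem[L2]=61
6. P2: load  L2  bus=[-]  L2: P0=I P1=I P2=M P3=I  mem[L2]=61
7. P3: load  L2  bus=[BusRd,Flush]  L2: P0=I P1=I P2=S P3=S  mem[L2]=74
8. P2: store L2 := 53  bus=[BusUpgr]  L2: P0=I P1=I P2=M P3=I  mem[L2]=74
9. P2: store L2 := 39  bus=[-]  L2: P0=I P1=I P2=M P3=I  mem[L2]=74
10. P0: store L2 := 54  bus=[BusRdX,Flush]  L2: P0=M P1=I P2=I P3=I  mem[L2]=39
11. P1: load  L2  bus=[BusRd,Flush]  L2: P0=S P1=S P2=I P3=I  mem[L2]=54
12. P3: store L2 := 25  bus=[BusRdX]  L2: P0=I P1=I P2=I P3=M  mem[L2]=54
13. P0: store L2 := 54  bus=[BusRdX,Flush]  L2: P0=M P1=I P2=I P3=I  mem[L2]=25
14. P3: load  L2  bus=[BusRd,Flush]  L2: P0=S P1=I P2=I P3=S  mem[L2]=54
15. P3: load  L2  bus=[-]  L2: P0=S P1=I P2=I P3=S  mem[L2]=54
16. P1: store L1 := 33  bus=[BusRdX]  L1: P0=I P1=M P2=I P3=I  mem[L1]=70
17. P1: load  L2  bus=[BusRd]  L2: P0=S P1=S P2=I P3=S  mem[L2]=54
18. P2: store L2 := 59  bus=[BusRdX]  L2: P0=I P1=I P2=M P3=I  mem[L2]=54
19. P1: load  L1  bus=[-]  L1: P0=I P1=M P2=I P3=I  mem[L1]=70
20. P2: store L2 := 29  bus=[-]  L2: P0=I P1=I P2=M P3=I  mem[L2]=54
21. P2: load  L2  bus=[-]  L2: P0=I P1=I P2=M P3=I  mem[L2]=54
22. P3: store L2 := 10  bus=[BusRdX,Flush]  L2: P0=I P1=I P2=I P3=M  mem[L2]=29
23. P0: load  L2  bus=[BusRd,Flush]  L2: P0=S P1=I P2=I P3=S  mem[L2]=10
24. P0: store L2 := 88  bus=[BusUpgr]  L2: P0=M P1=I P2=I P3=I  mem[L2]=10
25. P2: store L1 := 32  bus=[BusRdX,Flush]  L1: P0=I P1=I P2=M P3=I  mem[L1]=33
26. P1: load  L2  bus=[BusRd,Flush]  L2: P0=S P1=S P2=I P3=I  mem[L2]=88
27. P0: load  L0  bus=[BusRd]  L0: P0=S P1=I P2=I P3=S  mem[L0]=90
28. P3: load  L1  bus=[BusRd,Flush]  L1: P0=I P1=I P2=S P3=S  mem[L1]=32
29. P1: store L1 := 43  bus=[BusRdX]  L1: P0=I P1=M P2=I P3=I  mem[L1]=32
30. P1: load  L2  bus=[-]  L2: P0=S P1=S P2=I P3=I  mem[L2]=88

memory[L2] = 88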